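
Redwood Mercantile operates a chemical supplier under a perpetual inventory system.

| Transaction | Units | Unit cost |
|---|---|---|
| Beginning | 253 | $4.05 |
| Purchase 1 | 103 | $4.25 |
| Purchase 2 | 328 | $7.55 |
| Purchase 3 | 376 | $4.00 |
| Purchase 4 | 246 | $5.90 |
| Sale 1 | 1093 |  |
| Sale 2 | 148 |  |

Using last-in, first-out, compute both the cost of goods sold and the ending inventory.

COGS = $6,630.95; ending inventory = $263.25

Sale 1 (1093) [LIFO — newest first]: 246 @ $5.90 + 376 @ $4.00 + 328 @ $7.55 + 103 @ $4.25 + 40 @ $4.05 = $6,031.55
Sale 2 (148) [LIFO — newest first]: 148 @ $4.05 = $599.40
Total COGS = $6,031.55 + $599.40 = $6,630.95
Ending inventory: 65 @ $4.05 = $263.25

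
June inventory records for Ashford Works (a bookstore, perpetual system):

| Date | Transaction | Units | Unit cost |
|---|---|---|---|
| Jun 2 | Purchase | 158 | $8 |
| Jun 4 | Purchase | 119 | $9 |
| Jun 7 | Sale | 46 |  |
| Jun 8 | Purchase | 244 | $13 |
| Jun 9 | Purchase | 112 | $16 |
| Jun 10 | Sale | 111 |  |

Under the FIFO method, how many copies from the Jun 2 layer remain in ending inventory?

Jun 7, 46 sold [FIFO — oldest first]: 46 @ $8 = $368
Jun 10, 111 sold [FIFO — oldest first]: 111 @ $8 = $888
Total COGS = $368 + $888 = $1,256
Ending inventory: 1 @ $8 + 119 @ $9 + 244 @ $13 + 112 @ $16 = $6,043

1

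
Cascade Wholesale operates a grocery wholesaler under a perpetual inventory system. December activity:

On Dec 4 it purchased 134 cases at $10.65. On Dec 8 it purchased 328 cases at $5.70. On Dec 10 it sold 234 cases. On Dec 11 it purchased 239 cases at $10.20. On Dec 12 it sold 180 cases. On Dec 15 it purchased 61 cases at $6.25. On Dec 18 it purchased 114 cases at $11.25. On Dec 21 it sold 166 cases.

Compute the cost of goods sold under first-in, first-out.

COGS = $4,500.30

Dec 10, 234 sold [FIFO — oldest first]: 134 @ $10.65 + 100 @ $5.70 = $1,997.10
Dec 12, 180 sold [FIFO — oldest first]: 180 @ $5.70 = $1,026.00
Dec 21, 166 sold [FIFO — oldest first]: 48 @ $5.70 + 118 @ $10.20 = $1,477.20
Total COGS = $1,997.10 + $1,026.00 + $1,477.20 = $4,500.30
Ending inventory: 121 @ $10.20 + 61 @ $6.25 + 114 @ $11.25 = $2,897.95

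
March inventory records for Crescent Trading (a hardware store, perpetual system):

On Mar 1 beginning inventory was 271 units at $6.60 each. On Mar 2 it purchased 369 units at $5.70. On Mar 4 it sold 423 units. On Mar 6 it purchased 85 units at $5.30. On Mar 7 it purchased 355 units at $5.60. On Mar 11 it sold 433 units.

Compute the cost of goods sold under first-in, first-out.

COGS = $5,076.00

Mar 4, 423 sold [FIFO — oldest first]: 271 @ $6.60 + 152 @ $5.70 = $2,655.00
Mar 11, 433 sold [FIFO — oldest first]: 217 @ $5.70 + 85 @ $5.30 + 131 @ $5.60 = $2,421.00
Total COGS = $2,655.00 + $2,421.00 = $5,076.00
Ending inventory: 224 @ $5.60 = $1,254.40
Check: goods available $6,330.40 = COGS $5,076.00 + ending $1,254.40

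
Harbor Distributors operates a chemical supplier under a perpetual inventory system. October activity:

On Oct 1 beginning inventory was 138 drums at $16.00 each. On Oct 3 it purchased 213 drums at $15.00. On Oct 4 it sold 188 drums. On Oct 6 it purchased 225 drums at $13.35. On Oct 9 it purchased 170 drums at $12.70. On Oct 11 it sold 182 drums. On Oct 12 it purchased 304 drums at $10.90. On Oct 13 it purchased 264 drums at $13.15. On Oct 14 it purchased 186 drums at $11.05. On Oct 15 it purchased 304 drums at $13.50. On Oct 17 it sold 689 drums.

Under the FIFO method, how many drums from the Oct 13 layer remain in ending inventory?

Oct 4, 188 sold [FIFO — oldest first]: 138 @ $16.00 + 50 @ $15.00 = $2,958.00
Oct 11, 182 sold [FIFO — oldest first]: 163 @ $15.00 + 19 @ $13.35 = $2,698.65
Oct 17, 689 sold [FIFO — oldest first]: 206 @ $13.35 + 170 @ $12.70 + 304 @ $10.90 + 9 @ $13.15 = $8,341.05
Total COGS = $2,958.00 + $2,698.65 + $8,341.05 = $13,997.70
Ending inventory: 255 @ $13.15 + 186 @ $11.05 + 304 @ $13.50 = $9,512.55
Check: goods available $23,510.25 = COGS $13,997.70 + ending $9,512.55

255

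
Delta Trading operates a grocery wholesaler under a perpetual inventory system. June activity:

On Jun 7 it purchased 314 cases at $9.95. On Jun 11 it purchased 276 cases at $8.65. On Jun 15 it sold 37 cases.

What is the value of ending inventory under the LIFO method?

Jun 15, 37 sold [LIFO — newest first]: 37 @ $8.65 = $320.05
Ending inventory: 314 @ $9.95 + 239 @ $8.65 = $5,191.65

Ending inventory = $5,191.65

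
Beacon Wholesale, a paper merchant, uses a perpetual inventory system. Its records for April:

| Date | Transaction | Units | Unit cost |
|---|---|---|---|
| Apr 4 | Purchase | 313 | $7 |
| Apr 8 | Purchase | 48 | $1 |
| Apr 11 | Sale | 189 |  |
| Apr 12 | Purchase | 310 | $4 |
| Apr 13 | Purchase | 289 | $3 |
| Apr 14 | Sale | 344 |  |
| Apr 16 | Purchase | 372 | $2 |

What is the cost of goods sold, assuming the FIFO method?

Apr 11, 189 sold [FIFO — oldest first]: 189 @ $7 = $1,323
Apr 14, 344 sold [FIFO — oldest first]: 124 @ $7 + 48 @ $1 + 172 @ $4 = $1,604
Total COGS = $1,323 + $1,604 = $2,927
Ending inventory: 138 @ $4 + 289 @ $3 + 372 @ $2 = $2,163

COGS = $2,927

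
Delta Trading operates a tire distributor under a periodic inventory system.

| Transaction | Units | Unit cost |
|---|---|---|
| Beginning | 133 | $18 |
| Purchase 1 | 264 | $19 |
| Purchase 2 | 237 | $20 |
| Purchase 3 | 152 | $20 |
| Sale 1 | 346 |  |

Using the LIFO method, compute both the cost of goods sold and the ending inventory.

COGS = $6,920; ending inventory = $8,270

Sale 1 (346) [LIFO — newest first]: 152 @ $20 + 194 @ $20 = $6,920
Ending inventory: 133 @ $18 + 264 @ $19 + 43 @ $20 = $8,270
Check: goods available $15,190 = COGS $6,920 + ending $8,270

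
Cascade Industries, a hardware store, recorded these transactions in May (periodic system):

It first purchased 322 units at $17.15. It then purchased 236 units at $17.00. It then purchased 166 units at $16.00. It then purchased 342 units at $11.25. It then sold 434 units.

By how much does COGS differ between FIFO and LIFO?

FIFO COGS: 322 @ $17.15 + 112 @ $17.00 = $7,426.30
LIFO COGS: 342 @ $11.25 + 92 @ $16.00 = $5,319.50
Difference = |$7,426.30 − $5,319.50| = $2,106.80

$2,106.80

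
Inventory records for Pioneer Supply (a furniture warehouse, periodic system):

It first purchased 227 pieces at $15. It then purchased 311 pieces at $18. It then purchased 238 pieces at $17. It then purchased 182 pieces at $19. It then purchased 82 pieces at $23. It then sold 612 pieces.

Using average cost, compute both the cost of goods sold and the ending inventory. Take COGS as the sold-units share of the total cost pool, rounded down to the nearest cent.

Sale 1, sell 612: 612/1040 × $18,393.00 → $10,823.57
Ending inventory (cost pool remaining) = $7,569.43
Check: goods available $18,393.00 = COGS $10,823.57 + ending $7,569.43

COGS = $10,823.57; ending inventory = $7,569.43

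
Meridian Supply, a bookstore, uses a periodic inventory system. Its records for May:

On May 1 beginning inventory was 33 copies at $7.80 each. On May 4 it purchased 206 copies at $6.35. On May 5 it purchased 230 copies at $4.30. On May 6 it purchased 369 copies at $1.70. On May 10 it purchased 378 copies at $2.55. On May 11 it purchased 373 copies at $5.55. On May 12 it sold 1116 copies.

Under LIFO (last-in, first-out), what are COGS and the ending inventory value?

May 12, 1116 sold [LIFO — newest first]: 373 @ $5.55 + 378 @ $2.55 + 365 @ $1.70 = $3,654.55
Ending inventory: 33 @ $7.80 + 206 @ $6.35 + 230 @ $4.30 + 4 @ $1.70 = $2,561.30
Check: goods available $6,215.85 = COGS $3,654.55 + ending $2,561.30

COGS = $3,654.55; ending inventory = $2,561.30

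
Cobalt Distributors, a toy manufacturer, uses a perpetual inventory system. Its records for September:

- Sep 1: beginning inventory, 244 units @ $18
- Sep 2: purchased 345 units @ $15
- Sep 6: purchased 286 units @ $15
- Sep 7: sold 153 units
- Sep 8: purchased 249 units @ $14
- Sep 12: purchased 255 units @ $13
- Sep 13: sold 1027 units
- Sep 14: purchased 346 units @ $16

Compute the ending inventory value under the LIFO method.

Sep 7, 153 sold [LIFO — newest first]: 153 @ $15 = $2,295
Sep 13, 1027 sold [LIFO — newest first]: 255 @ $13 + 249 @ $14 + 133 @ $15 + 345 @ $15 + 45 @ $18 = $14,781
Total COGS = $2,295 + $14,781 = $17,076
Ending inventory: 199 @ $18 + 346 @ $16 = $9,118

Ending inventory = $9,118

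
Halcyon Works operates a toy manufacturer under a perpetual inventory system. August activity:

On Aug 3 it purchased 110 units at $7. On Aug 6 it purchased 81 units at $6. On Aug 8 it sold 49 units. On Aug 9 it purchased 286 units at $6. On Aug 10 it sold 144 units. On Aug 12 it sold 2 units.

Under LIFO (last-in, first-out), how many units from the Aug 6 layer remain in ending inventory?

Aug 8, 49 sold [LIFO — newest first]: 49 @ $6 = $294
Aug 10, 144 sold [LIFO — newest first]: 144 @ $6 = $864
Aug 12, 2 sold [LIFO — newest first]: 2 @ $6 = $12
Total COGS = $294 + $864 + $12 = $1,170
Ending inventory: 110 @ $7 + 32 @ $6 + 140 @ $6 = $1,802

32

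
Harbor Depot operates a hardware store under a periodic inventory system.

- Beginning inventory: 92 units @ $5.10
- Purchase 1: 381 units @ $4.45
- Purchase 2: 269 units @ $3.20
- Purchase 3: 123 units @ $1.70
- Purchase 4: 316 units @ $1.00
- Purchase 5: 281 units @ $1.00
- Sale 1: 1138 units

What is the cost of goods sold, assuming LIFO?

COGS = $2,329.95

Sale 1 (1138) [LIFO — newest first]: 281 @ $1.00 + 316 @ $1.00 + 123 @ $1.70 + 269 @ $3.20 + 149 @ $4.45 = $2,329.95
Ending inventory: 92 @ $5.10 + 232 @ $4.45 = $1,501.60
Check: goods available $3,831.55 = COGS $2,329.95 + ending $1,501.60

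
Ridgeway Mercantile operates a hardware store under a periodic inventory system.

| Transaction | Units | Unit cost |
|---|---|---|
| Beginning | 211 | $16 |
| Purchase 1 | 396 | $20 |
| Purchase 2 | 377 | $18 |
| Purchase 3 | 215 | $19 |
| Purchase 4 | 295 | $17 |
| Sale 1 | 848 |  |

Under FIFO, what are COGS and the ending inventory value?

COGS = $15,634; ending inventory = $11,548

Sale 1 (848) [FIFO — oldest first]: 211 @ $16 + 396 @ $20 + 241 @ $18 = $15,634
Ending inventory: 136 @ $18 + 215 @ $19 + 295 @ $17 = $11,548
Check: goods available $27,182 = COGS $15,634 + ending $11,548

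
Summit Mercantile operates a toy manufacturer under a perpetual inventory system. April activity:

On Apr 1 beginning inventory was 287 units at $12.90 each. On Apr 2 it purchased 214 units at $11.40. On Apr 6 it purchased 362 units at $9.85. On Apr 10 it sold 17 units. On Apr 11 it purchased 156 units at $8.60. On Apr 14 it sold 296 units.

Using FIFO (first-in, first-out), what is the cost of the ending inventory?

Apr 10, 17 sold [FIFO — oldest first]: 17 @ $12.90 = $219.30
Apr 14, 296 sold [FIFO — oldest first]: 270 @ $12.90 + 26 @ $11.40 = $3,779.40
Total COGS = $219.30 + $3,779.40 = $3,998.70
Ending inventory: 188 @ $11.40 + 362 @ $9.85 + 156 @ $8.60 = $7,050.50

Ending inventory = $7,050.50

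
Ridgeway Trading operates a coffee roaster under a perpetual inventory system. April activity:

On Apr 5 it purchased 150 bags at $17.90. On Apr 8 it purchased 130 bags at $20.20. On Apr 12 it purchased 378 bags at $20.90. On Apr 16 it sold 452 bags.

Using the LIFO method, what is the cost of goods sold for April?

Apr 16, 452 sold [LIFO — newest first]: 378 @ $20.90 + 74 @ $20.20 = $9,395.00
Ending inventory: 150 @ $17.90 + 56 @ $20.20 = $3,816.20

COGS = $9,395.00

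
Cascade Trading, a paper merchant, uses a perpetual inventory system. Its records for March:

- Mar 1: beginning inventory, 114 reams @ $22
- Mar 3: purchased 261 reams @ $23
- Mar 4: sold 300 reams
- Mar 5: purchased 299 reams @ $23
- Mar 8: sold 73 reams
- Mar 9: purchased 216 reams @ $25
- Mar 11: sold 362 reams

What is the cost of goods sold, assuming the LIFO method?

Mar 4, 300 sold [LIFO — newest first]: 261 @ $23 + 39 @ $22 = $6,861
Mar 8, 73 sold [LIFO — newest first]: 73 @ $23 = $1,679
Mar 11, 362 sold [LIFO — newest first]: 216 @ $25 + 146 @ $23 = $8,758
Total COGS = $6,861 + $1,679 + $8,758 = $17,298
Ending inventory: 75 @ $22 + 80 @ $23 = $3,490
Check: goods available $20,788 = COGS $17,298 + ending $3,490

COGS = $17,298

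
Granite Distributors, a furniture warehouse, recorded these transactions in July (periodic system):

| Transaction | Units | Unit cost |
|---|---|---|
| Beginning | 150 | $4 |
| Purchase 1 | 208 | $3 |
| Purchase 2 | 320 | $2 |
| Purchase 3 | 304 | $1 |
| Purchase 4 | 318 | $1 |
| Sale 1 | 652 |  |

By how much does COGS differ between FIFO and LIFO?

$1,130

FIFO COGS: 150 @ $4 + 208 @ $3 + 294 @ $2 = $1,812
LIFO COGS: 318 @ $1 + 304 @ $1 + 30 @ $2 = $682
Difference = |$1,812 − $682| = $1,130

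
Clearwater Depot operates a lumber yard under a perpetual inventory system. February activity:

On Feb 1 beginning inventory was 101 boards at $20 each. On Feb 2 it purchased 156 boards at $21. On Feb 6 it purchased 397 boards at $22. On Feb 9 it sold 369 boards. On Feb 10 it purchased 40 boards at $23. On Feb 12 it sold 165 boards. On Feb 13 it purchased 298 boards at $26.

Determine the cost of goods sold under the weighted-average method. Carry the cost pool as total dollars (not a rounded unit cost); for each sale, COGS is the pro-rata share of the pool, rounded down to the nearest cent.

COGS = $11,487.10

After Feb 1: 101 on hand, pool $2,020.00 (≈ $20.0000 each)
After Feb 2: 257 on hand, pool $5,296.00 (≈ $20.6070 each)
After Feb 6: 654 on hand, pool $14,030.00 (≈ $21.4526 each)
Feb 9, sell 369: 369/654 × $14,030.00 → $7,916.00
After Feb 10: 325 on hand, pool $7,034.00 (≈ $21.6431 each)
Feb 12, sell 165: 165/325 × $7,034.00 → $3,571.10
After Feb 13: 458 on hand, pool $11,210.90 (≈ $24.4779 each)
Total COGS = $7,916.00 + $3,571.10 = $11,487.10
Ending inventory (cost pool remaining) = $11,210.90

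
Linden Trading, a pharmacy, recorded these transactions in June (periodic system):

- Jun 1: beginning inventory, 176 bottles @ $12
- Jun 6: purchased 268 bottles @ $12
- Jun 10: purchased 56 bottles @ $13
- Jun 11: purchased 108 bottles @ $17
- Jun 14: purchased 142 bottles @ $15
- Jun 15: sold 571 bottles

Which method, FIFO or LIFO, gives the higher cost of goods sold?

FIFO COGS: 176 @ $12 + 268 @ $12 + 56 @ $13 + 71 @ $17 = $7,263
LIFO COGS: 142 @ $15 + 108 @ $17 + 56 @ $13 + 265 @ $12 = $7,874

LIFO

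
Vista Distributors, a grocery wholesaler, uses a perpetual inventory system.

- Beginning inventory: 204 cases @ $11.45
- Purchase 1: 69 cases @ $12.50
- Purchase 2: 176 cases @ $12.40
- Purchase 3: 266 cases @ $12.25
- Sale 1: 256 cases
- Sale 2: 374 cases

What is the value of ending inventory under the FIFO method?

Sale 1 (256) [FIFO — oldest first]: 204 @ $11.45 + 52 @ $12.50 = $2,985.80
Sale 2 (374) [FIFO — oldest first]: 17 @ $12.50 + 176 @ $12.40 + 181 @ $12.25 = $4,612.15
Total COGS = $2,985.80 + $4,612.15 = $7,597.95
Ending inventory: 85 @ $12.25 = $1,041.25
Check: goods available $8,639.20 = COGS $7,597.95 + ending $1,041.25

Ending inventory = $1,041.25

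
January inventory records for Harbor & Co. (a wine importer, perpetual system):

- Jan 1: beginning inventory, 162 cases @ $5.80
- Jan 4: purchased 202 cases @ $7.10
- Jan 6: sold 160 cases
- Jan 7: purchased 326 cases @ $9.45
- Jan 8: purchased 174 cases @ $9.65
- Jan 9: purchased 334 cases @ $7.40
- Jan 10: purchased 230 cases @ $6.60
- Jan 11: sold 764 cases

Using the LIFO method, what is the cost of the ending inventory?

Ending inventory = $4,072.80

Jan 6, 160 sold [LIFO — newest first]: 160 @ $7.10 = $1,136.00
Jan 11, 764 sold [LIFO — newest first]: 230 @ $6.60 + 334 @ $7.40 + 174 @ $9.65 + 26 @ $9.45 = $5,914.40
Total COGS = $1,136.00 + $5,914.40 = $7,050.40
Ending inventory: 162 @ $5.80 + 42 @ $7.10 + 300 @ $9.45 = $4,072.80
Check: goods available $11,123.20 = COGS $7,050.40 + ending $4,072.80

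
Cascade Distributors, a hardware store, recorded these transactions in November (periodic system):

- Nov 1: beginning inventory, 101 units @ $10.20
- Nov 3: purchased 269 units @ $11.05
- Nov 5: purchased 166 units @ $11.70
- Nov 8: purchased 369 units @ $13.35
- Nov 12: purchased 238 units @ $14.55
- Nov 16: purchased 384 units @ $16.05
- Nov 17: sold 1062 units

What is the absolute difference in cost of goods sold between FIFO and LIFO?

FIFO COGS: 101 @ $10.20 + 269 @ $11.05 + 166 @ $11.70 + 369 @ $13.35 + 157 @ $14.55 = $13,155.35
LIFO COGS: 384 @ $16.05 + 238 @ $14.55 + 369 @ $13.35 + 71 @ $11.70 = $15,382.95
Difference = |$13,155.35 − $15,382.95| = $2,227.60

$2,227.60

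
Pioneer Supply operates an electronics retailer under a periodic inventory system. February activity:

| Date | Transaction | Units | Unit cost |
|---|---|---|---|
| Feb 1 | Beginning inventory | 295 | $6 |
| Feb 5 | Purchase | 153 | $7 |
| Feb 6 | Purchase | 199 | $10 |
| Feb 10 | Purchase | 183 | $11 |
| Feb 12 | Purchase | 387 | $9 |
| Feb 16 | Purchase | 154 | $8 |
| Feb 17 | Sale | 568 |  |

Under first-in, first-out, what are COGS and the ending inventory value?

Feb 17, 568 sold [FIFO — oldest first]: 295 @ $6 + 153 @ $7 + 120 @ $10 = $4,041
Ending inventory: 79 @ $10 + 183 @ $11 + 387 @ $9 + 154 @ $8 = $7,518

COGS = $4,041; ending inventory = $7,518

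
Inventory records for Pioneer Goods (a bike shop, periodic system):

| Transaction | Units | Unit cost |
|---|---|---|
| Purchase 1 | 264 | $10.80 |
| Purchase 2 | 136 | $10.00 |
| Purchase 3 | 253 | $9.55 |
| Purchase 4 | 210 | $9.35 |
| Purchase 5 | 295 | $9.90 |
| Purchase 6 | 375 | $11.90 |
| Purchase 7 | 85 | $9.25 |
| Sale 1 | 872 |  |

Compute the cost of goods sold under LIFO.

COGS = $9,263.20

Sale 1 (872) [LIFO — newest first]: 85 @ $9.25 + 375 @ $11.90 + 295 @ $9.90 + 117 @ $9.35 = $9,263.20
Ending inventory: 264 @ $10.80 + 136 @ $10.00 + 253 @ $9.55 + 93 @ $9.35 = $7,496.90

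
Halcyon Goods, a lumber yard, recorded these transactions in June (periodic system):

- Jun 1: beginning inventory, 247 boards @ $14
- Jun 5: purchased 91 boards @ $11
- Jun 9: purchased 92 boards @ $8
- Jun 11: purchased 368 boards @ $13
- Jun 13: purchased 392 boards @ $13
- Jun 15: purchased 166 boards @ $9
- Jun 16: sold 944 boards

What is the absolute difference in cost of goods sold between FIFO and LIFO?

$359

FIFO COGS: 247 @ $14 + 91 @ $11 + 92 @ $8 + 368 @ $13 + 146 @ $13 = $11,877
LIFO COGS: 166 @ $9 + 392 @ $13 + 368 @ $13 + 18 @ $8 = $11,518
Difference = |$11,877 − $11,518| = $359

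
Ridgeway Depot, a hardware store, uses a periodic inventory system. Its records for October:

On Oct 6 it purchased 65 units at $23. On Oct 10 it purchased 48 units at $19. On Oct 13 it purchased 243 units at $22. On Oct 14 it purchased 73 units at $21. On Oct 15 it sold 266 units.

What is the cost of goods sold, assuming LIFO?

Oct 15, 266 sold [LIFO — newest first]: 73 @ $21 + 193 @ $22 = $5,779
Ending inventory: 65 @ $23 + 48 @ $19 + 50 @ $22 = $3,507

COGS = $5,779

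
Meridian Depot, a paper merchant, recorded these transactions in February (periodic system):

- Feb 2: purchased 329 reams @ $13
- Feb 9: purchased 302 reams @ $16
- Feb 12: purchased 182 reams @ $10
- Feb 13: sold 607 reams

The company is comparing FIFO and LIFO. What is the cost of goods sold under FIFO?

FIFO COGS: 329 @ $13 + 278 @ $16 = $8,725
LIFO COGS: 182 @ $10 + 302 @ $16 + 123 @ $13 = $8,251

COGS = $8,725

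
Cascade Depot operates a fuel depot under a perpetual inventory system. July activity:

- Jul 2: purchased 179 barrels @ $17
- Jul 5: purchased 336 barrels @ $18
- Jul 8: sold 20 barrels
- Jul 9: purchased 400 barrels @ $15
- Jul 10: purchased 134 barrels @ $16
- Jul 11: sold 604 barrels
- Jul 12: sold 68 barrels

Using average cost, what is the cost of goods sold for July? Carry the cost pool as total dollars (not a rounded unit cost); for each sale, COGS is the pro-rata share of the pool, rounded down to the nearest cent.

COGS = $11,377.99

After Jul 2: 179 on hand, pool $3,043.00 (≈ $17.0000 each)
After Jul 5: 515 on hand, pool $9,091.00 (≈ $17.6524 each)
Jul 8, sell 20: 20/515 × $9,091.00 → $353.04
After Jul 9: 895 on hand, pool $14,737.96 (≈ $16.4670 each)
After Jul 10: 1029 on hand, pool $16,881.96 (≈ $16.4062 each)
Jul 11, sell 604: 604/1029 × $16,881.96 → $9,909.33
Jul 12, sell 68: 68/425 × $6,972.63 → $1,115.62
Total COGS = $353.04 + $9,909.33 + $1,115.62 = $11,377.99
Ending inventory (cost pool remaining) = $5,857.01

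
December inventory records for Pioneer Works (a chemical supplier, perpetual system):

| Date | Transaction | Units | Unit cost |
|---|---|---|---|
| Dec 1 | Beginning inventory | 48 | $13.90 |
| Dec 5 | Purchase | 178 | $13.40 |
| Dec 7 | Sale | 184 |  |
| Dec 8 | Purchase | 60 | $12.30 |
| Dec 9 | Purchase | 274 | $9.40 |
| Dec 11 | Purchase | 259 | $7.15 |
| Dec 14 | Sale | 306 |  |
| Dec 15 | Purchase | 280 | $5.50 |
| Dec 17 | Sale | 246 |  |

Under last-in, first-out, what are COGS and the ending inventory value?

COGS = $6,115.25; ending inventory = $3,642.60

Dec 7, 184 sold [LIFO — newest first]: 178 @ $13.40 + 6 @ $13.90 = $2,468.60
Dec 14, 306 sold [LIFO — newest first]: 259 @ $7.15 + 47 @ $9.40 = $2,293.65
Dec 17, 246 sold [LIFO — newest first]: 246 @ $5.50 = $1,353.00
Total COGS = $2,468.60 + $2,293.65 + $1,353.00 = $6,115.25
Ending inventory: 42 @ $13.90 + 60 @ $12.30 + 227 @ $9.40 + 34 @ $5.50 = $3,642.60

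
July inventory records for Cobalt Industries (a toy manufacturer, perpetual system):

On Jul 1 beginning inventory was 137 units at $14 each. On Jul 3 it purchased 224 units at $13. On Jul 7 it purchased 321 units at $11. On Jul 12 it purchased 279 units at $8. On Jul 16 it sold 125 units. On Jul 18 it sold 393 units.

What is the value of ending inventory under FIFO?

Ending inventory = $4,036

Jul 16, 125 sold [FIFO — oldest first]: 125 @ $14 = $1,750
Jul 18, 393 sold [FIFO — oldest first]: 12 @ $14 + 224 @ $13 + 157 @ $11 = $4,807
Total COGS = $1,750 + $4,807 = $6,557
Ending inventory: 164 @ $11 + 279 @ $8 = $4,036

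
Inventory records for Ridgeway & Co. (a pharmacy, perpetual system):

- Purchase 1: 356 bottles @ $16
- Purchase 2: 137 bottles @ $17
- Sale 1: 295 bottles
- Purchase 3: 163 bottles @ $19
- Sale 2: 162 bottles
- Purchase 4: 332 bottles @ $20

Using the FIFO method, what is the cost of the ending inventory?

Sale 1 (295) [FIFO — oldest first]: 295 @ $16 = $4,720
Sale 2 (162) [FIFO — oldest first]: 61 @ $16 + 101 @ $17 = $2,693
Total COGS = $4,720 + $2,693 = $7,413
Ending inventory: 36 @ $17 + 163 @ $19 + 332 @ $20 = $10,349
Check: goods available $17,762 = COGS $7,413 + ending $10,349

Ending inventory = $10,349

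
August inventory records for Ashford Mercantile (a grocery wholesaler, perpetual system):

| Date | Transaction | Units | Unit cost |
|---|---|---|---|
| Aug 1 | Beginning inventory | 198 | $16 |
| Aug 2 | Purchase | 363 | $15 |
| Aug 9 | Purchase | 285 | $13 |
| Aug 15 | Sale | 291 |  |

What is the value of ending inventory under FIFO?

Ending inventory = $7,755

Aug 15, 291 sold [FIFO — oldest first]: 198 @ $16 + 93 @ $15 = $4,563
Ending inventory: 270 @ $15 + 285 @ $13 = $7,755
Check: goods available $12,318 = COGS $4,563 + ending $7,755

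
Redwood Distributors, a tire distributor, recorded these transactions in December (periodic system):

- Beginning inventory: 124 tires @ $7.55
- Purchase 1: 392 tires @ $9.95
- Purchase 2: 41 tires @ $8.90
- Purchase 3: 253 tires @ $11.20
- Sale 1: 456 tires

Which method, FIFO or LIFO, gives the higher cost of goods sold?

FIFO COGS: 124 @ $7.55 + 332 @ $9.95 = $4,239.60
LIFO COGS: 253 @ $11.20 + 41 @ $8.90 + 162 @ $9.95 = $4,810.40

LIFO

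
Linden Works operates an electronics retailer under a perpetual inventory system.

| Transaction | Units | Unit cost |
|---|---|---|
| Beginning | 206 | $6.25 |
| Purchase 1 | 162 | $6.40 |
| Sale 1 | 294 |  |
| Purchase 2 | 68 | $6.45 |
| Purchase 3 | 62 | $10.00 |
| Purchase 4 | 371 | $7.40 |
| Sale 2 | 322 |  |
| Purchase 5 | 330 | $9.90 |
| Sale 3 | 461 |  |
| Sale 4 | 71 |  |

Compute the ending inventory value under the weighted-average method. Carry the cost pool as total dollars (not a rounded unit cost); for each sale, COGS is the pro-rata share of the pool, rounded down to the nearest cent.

After Beginning: 206 on hand, pool $1,287.50 (≈ $6.2500 each)
After Purchase 1: 368 on hand, pool $2,324.30 (≈ $6.3160 each)
Sale 1, sell 294: 294/368 × $2,324.30 → $1,856.91
After Purchase 2: 142 on hand, pool $905.99 (≈ $6.3802 each)
After Purchase 3: 204 on hand, pool $1,525.99 (≈ $7.4803 each)
After Purchase 4: 575 on hand, pool $4,271.39 (≈ $7.4285 each)
Sale 2, sell 322: 322/575 × $4,271.39 → $2,391.97
After Purchase 5: 583 on hand, pool $5,146.42 (≈ $8.8275 each)
Sale 3, sell 461: 461/583 × $5,146.42 → $4,069.46
Sale 4, sell 71: 71/122 × $1,076.96 → $626.75
Total COGS = $1,856.91 + $2,391.97 + $4,069.46 + $626.75 = $8,945.09
Ending inventory (cost pool remaining) = $450.21
Check: goods available $9,395.30 = COGS $8,945.09 + ending $450.21

Ending inventory = $450.21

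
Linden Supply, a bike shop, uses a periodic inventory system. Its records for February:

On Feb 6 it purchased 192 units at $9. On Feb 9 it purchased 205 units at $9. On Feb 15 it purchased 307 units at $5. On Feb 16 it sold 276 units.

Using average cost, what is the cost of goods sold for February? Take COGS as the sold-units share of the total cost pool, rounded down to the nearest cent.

COGS = $2,002.56

Feb 16, sell 276: 276/704 × $5,108.00 → $2,002.56
Ending inventory (cost pool remaining) = $3,105.44
Check: goods available $5,108.00 = COGS $2,002.56 + ending $3,105.44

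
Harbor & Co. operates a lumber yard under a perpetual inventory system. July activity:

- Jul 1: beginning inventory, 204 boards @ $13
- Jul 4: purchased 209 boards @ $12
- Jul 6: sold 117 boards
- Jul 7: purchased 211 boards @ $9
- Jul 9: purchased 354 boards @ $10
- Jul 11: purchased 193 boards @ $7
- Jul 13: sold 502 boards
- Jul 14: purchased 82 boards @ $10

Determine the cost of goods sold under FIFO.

Jul 6, 117 sold [FIFO — oldest first]: 117 @ $13 = $1,521
Jul 13, 502 sold [FIFO — oldest first]: 87 @ $13 + 209 @ $12 + 206 @ $9 = $5,493
Total COGS = $1,521 + $5,493 = $7,014
Ending inventory: 5 @ $9 + 354 @ $10 + 193 @ $7 + 82 @ $10 = $5,756

COGS = $7,014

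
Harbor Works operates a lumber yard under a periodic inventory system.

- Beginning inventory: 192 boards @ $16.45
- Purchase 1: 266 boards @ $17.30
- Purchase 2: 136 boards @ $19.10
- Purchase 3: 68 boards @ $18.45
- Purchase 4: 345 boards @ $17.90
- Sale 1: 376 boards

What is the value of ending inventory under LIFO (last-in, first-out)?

Ending inventory = $11,040.45

Sale 1 (376) [LIFO — newest first]: 345 @ $17.90 + 31 @ $18.45 = $6,747.45
Ending inventory: 192 @ $16.45 + 266 @ $17.30 + 136 @ $19.10 + 37 @ $18.45 = $11,040.45
Check: goods available $17,787.90 = COGS $6,747.45 + ending $11,040.45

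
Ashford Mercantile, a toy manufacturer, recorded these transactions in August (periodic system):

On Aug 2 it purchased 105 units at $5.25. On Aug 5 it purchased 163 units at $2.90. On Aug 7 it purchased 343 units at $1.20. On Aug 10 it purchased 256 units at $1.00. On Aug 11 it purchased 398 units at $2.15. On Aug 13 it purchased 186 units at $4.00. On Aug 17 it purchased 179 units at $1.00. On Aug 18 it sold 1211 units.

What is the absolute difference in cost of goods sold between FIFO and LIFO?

$166.05

FIFO COGS: 105 @ $5.25 + 163 @ $2.90 + 343 @ $1.20 + 256 @ $1.00 + 344 @ $2.15 = $2,431.15
LIFO COGS: 179 @ $1.00 + 186 @ $4.00 + 398 @ $2.15 + 256 @ $1.00 + 192 @ $1.20 = $2,265.10
Difference = |$2,431.15 − $2,265.10| = $166.05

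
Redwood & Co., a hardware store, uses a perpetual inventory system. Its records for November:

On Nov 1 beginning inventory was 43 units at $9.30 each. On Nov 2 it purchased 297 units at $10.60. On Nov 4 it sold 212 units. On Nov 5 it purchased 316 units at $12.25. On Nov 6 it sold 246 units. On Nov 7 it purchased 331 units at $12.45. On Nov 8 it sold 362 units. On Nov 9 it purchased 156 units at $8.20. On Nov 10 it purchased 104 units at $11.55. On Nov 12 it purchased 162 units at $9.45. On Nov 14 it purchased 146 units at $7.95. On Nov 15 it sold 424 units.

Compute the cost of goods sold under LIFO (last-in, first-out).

COGS = $13,752.60

Nov 4, 212 sold [LIFO — newest first]: 212 @ $10.60 = $2,247.20
Nov 6, 246 sold [LIFO — newest first]: 246 @ $12.25 = $3,013.50
Nov 8, 362 sold [LIFO — newest first]: 331 @ $12.45 + 31 @ $12.25 = $4,500.70
Nov 15, 424 sold [LIFO — newest first]: 146 @ $7.95 + 162 @ $9.45 + 104 @ $11.55 + 12 @ $8.20 = $3,991.20
Total COGS = $2,247.20 + $3,013.50 + $4,500.70 + $3,991.20 = $13,752.60
Ending inventory: 43 @ $9.30 + 85 @ $10.60 + 39 @ $12.25 + 144 @ $8.20 = $2,959.45
Check: goods available $16,712.05 = COGS $13,752.60 + ending $2,959.45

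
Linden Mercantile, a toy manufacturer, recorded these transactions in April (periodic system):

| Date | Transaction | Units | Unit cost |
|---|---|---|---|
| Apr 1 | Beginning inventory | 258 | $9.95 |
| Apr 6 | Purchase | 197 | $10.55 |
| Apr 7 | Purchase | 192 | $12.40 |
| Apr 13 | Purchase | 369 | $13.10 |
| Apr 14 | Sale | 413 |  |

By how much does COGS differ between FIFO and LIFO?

FIFO COGS: 258 @ $9.95 + 155 @ $10.55 = $4,202.35
LIFO COGS: 369 @ $13.10 + 44 @ $12.40 = $5,379.50
Difference = |$4,202.35 − $5,379.50| = $1,177.15

$1,177.15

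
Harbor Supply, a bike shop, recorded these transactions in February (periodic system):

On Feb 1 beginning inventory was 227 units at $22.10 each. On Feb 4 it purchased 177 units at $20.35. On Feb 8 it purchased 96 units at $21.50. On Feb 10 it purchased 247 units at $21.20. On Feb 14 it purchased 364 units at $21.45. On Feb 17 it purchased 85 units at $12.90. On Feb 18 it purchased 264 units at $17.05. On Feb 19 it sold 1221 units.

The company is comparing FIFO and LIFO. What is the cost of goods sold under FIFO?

COGS = $25,249.60

FIFO COGS: 227 @ $22.10 + 177 @ $20.35 + 96 @ $21.50 + 247 @ $21.20 + 364 @ $21.45 + 85 @ $12.90 + 25 @ $17.05 = $25,249.60
LIFO COGS: 264 @ $17.05 + 85 @ $12.90 + 364 @ $21.45 + 247 @ $21.20 + 96 @ $21.50 + 165 @ $20.35 = $24,063.65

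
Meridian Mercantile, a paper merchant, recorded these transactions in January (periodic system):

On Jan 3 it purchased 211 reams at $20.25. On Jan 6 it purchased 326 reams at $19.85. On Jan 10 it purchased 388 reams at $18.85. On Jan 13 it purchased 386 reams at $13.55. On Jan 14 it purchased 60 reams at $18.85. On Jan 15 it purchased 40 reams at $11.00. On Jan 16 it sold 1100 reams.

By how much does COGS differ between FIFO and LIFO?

$1,827.70

FIFO COGS: 211 @ $20.25 + 326 @ $19.85 + 388 @ $18.85 + 175 @ $13.55 = $20,428.90
LIFO COGS: 40 @ $11.00 + 60 @ $18.85 + 386 @ $13.55 + 388 @ $18.85 + 226 @ $19.85 = $18,601.20
Difference = |$20,428.90 − $18,601.20| = $1,827.70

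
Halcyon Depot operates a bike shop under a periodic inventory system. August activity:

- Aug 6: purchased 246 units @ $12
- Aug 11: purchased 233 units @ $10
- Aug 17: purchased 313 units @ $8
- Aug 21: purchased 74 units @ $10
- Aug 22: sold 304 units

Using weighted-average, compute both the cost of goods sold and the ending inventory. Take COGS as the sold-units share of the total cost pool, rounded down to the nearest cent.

COGS = $2,992.96; ending inventory = $5,533.04

Aug 22, sell 304: 304/866 × $8,526.00 → $2,992.96
Ending inventory (cost pool remaining) = $5,533.04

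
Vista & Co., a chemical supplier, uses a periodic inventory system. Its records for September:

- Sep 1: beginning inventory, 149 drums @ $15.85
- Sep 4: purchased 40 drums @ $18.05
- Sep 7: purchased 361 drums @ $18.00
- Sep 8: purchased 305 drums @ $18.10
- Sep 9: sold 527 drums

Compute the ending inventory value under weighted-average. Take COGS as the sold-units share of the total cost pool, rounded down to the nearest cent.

Ending inventory = $5,793.58

Sep 9, sell 527: 527/855 × $15,102.15 → $9,308.57
Ending inventory (cost pool remaining) = $5,793.58
Check: goods available $15,102.15 = COGS $9,308.57 + ending $5,793.58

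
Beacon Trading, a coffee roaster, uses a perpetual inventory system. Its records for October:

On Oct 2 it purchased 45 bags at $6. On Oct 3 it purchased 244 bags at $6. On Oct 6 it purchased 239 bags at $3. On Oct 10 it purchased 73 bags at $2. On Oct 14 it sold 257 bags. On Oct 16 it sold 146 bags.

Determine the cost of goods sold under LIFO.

COGS = $1,409

Oct 14, 257 sold [LIFO — newest first]: 73 @ $2 + 184 @ $3 = $698
Oct 16, 146 sold [LIFO — newest first]: 55 @ $3 + 91 @ $6 = $711
Total COGS = $698 + $711 = $1,409
Ending inventory: 45 @ $6 + 153 @ $6 = $1,188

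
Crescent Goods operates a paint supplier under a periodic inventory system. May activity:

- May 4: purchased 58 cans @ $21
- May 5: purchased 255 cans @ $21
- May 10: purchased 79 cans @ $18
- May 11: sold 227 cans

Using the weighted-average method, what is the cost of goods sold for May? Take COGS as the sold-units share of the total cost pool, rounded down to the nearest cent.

COGS = $4,629.75

May 11, sell 227: 227/392 × $7,995.00 → $4,629.75
Ending inventory (cost pool remaining) = $3,365.25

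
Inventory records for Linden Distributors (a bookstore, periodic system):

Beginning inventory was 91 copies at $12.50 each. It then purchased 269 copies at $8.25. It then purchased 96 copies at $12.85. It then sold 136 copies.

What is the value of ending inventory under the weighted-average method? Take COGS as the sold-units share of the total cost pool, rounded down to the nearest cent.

Sale 1, sell 136: 136/456 × $4,590.35 → $1,369.05
Ending inventory (cost pool remaining) = $3,221.30

Ending inventory = $3,221.30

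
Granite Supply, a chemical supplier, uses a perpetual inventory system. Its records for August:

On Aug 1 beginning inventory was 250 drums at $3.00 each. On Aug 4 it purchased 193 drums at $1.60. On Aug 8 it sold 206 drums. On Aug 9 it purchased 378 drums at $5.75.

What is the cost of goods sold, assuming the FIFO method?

Aug 8, 206 sold [FIFO — oldest first]: 206 @ $3.00 = $618.00
Ending inventory: 44 @ $3.00 + 193 @ $1.60 + 378 @ $5.75 = $2,614.30

COGS = $618.00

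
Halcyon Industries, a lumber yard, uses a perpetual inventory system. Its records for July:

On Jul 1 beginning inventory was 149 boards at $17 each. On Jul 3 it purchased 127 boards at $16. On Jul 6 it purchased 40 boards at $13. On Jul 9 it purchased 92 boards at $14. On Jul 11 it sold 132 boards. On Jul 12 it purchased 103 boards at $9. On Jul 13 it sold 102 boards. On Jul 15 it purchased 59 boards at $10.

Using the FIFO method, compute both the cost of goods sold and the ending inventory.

COGS = $3,893; ending inventory = $3,997

Jul 11, 132 sold [FIFO — oldest first]: 132 @ $17 = $2,244
Jul 13, 102 sold [FIFO — oldest first]: 17 @ $17 + 85 @ $16 = $1,649
Total COGS = $2,244 + $1,649 = $3,893
Ending inventory: 42 @ $16 + 40 @ $13 + 92 @ $14 + 103 @ $9 + 59 @ $10 = $3,997
Check: goods available $7,890 = COGS $3,893 + ending $3,997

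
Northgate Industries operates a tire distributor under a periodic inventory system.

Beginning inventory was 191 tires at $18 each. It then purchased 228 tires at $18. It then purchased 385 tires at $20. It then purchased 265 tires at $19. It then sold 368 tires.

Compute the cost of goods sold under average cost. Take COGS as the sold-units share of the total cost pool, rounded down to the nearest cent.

COGS = $6,980.29

Sale 1, sell 368: 368/1069 × $20,277.00 → $6,980.29
Ending inventory (cost pool remaining) = $13,296.71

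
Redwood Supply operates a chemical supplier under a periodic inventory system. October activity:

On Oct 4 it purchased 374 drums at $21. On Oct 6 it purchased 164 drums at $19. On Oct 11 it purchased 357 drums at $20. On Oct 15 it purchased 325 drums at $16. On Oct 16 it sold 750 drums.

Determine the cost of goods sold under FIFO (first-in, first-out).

Oct 16, 750 sold [FIFO — oldest first]: 374 @ $21 + 164 @ $19 + 212 @ $20 = $15,210
Ending inventory: 145 @ $20 + 325 @ $16 = $8,100

COGS = $15,210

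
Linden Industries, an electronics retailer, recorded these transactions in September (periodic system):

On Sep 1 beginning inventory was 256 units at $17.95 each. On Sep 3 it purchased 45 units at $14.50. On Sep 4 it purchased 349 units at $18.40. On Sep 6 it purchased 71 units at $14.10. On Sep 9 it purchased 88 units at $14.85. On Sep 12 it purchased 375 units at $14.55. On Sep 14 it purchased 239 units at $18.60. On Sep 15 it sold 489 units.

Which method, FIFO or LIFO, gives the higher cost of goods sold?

FIFO COGS: 256 @ $17.95 + 45 @ $14.50 + 188 @ $18.40 = $8,706.90
LIFO COGS: 239 @ $18.60 + 250 @ $14.55 = $8,082.90

FIFO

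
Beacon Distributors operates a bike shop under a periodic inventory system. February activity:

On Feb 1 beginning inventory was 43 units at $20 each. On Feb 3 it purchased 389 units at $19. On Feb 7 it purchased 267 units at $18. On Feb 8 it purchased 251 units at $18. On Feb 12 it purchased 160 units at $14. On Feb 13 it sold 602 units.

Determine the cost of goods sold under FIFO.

Feb 13, 602 sold [FIFO — oldest first]: 43 @ $20 + 389 @ $19 + 170 @ $18 = $11,311
Ending inventory: 97 @ $18 + 251 @ $18 + 160 @ $14 = $8,504

COGS = $11,311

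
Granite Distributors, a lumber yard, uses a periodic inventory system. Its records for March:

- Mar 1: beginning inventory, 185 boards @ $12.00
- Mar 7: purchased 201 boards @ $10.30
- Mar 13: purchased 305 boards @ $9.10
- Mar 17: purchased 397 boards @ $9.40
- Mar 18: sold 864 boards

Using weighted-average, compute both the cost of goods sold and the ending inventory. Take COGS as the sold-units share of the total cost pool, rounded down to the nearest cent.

Mar 18, sell 864: 864/1088 × $10,797.60 → $8,574.56
Ending inventory (cost pool remaining) = $2,223.04

COGS = $8,574.56; ending inventory = $2,223.04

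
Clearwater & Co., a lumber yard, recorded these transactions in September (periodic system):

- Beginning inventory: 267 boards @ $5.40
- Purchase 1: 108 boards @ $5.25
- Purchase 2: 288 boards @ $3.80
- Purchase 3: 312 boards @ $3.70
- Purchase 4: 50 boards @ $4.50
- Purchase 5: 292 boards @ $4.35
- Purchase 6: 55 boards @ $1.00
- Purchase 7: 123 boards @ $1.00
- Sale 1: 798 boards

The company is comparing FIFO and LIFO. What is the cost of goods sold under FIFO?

COGS = $3,602.70

FIFO COGS: 267 @ $5.40 + 108 @ $5.25 + 288 @ $3.80 + 135 @ $3.70 = $3,602.70
LIFO COGS: 123 @ $1.00 + 55 @ $1.00 + 292 @ $4.35 + 50 @ $4.50 + 278 @ $3.70 = $2,701.80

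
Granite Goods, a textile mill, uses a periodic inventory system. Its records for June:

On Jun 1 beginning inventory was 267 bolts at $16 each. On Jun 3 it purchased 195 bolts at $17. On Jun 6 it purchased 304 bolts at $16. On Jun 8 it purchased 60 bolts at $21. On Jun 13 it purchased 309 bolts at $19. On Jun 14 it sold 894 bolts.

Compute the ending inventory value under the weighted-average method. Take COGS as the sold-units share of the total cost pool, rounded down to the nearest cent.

Ending inventory = $4,157.95

Jun 14, sell 894: 894/1135 × $19,582.00 → $15,424.05
Ending inventory (cost pool remaining) = $4,157.95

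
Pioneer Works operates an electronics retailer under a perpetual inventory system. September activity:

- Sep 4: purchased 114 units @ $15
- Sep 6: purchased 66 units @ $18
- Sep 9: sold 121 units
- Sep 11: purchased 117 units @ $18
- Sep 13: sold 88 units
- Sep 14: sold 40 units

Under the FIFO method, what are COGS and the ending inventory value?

Sep 9, 121 sold [FIFO — oldest first]: 114 @ $15 + 7 @ $18 = $1,836
Sep 13, 88 sold [FIFO — oldest first]: 59 @ $18 + 29 @ $18 = $1,584
Sep 14, 40 sold [FIFO — oldest first]: 40 @ $18 = $720
Total COGS = $1,836 + $1,584 + $720 = $4,140
Ending inventory: 48 @ $18 = $864

COGS = $4,140; ending inventory = $864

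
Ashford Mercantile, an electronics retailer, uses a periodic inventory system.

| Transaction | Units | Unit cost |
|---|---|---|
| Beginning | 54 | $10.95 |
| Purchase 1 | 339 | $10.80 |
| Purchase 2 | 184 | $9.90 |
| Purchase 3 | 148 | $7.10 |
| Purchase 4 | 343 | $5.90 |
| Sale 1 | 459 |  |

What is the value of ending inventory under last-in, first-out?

Ending inventory = $6,301.30

Sale 1 (459) [LIFO — newest first]: 343 @ $5.90 + 116 @ $7.10 = $2,847.30
Ending inventory: 54 @ $10.95 + 339 @ $10.80 + 184 @ $9.90 + 32 @ $7.10 = $6,301.30
Check: goods available $9,148.60 = COGS $2,847.30 + ending $6,301.30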